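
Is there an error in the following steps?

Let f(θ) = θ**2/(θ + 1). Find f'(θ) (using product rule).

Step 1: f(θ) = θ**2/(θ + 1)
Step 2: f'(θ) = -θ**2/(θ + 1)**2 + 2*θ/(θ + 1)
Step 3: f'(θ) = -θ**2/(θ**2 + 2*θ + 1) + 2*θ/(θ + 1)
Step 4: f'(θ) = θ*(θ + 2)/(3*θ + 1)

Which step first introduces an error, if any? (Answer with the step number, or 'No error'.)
Step 4

Step 4 is incorrect due to a wrong exponent.
The step shows: θ*(θ + 2)/(3*θ + 1)
The correct value should be: θ*(θ + 2)/(θ**2 + 2*θ + 1)

Explanation: The exponent 2 on θ was incorrectly written as 1: the term θ*(θ + 2)/(θ**2 + 2*θ + 1) was incorrectly written as θ*(θ + 2)/(3*θ + 1)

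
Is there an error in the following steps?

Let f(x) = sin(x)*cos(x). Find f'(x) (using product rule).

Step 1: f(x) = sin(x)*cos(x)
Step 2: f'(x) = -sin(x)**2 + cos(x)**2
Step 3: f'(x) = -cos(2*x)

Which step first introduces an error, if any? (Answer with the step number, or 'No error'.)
Step 3

Step 3 is incorrect due to a sign flip.
The step shows: -cos(2*x)
The correct value should be: cos(2*x)

Explanation: The sign of the whole expression was flipped: the term cos(2*x) was incorrectly written as -cos(2*x)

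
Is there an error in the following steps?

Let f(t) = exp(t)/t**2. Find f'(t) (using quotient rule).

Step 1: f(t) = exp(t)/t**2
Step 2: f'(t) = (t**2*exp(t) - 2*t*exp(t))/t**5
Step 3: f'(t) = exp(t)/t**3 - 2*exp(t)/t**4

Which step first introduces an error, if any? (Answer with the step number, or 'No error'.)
Step 2

Step 2 is incorrect due to a wrong exponent.
The step shows: (t**2*exp(t) - 2*t*exp(t))/t**5
The correct value should be: (t**2*exp(t) - 2*t*exp(t))/t**4

Explanation: The exponent -4 on t was incorrectly written as -5: the term (t**2*exp(t) - 2*t*exp(t))/t**4 was incorrectly written as (t**2*exp(t) - 2*t*exp(t))/t**5
The later steps are derived from this incorrect expression, so the error originates in Step 2.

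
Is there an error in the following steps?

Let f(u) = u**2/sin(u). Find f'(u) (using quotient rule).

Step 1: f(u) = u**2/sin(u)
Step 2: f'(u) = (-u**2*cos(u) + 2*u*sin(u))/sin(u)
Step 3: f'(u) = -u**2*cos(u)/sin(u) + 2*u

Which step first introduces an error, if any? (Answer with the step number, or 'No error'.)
Step 2

Step 2 is incorrect due to a wrong exponent.
The step shows: (-u**2*cos(u) + 2*u*sin(u))/sin(u)
The correct value should be: (-u**2*cos(u) + 2*u*sin(u))/sin(u)**2

Explanation: The exponent -2 on sin(u) was incorrectly written as -1: the term (-u**2*cos(u) + 2*u*sin(u))/sin(u)**2 was incorrectly written as (-u**2*cos(u) + 2*u*sin(u))/sin(u)
The later steps are derived from this incorrect expression, so the error originates in Step 2.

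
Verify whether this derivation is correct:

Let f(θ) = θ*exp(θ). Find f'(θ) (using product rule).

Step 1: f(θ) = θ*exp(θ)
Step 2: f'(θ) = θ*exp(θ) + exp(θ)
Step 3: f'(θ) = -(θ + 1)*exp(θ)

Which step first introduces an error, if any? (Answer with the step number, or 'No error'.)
Step 3

Step 3 is incorrect due to a sign flip.
The step shows: -(θ + 1)*exp(θ)
The correct value should be: (θ + 1)*exp(θ)

Explanation: The sign of the whole expression was flipped: the term (θ + 1)*exp(θ) was incorrectly written as -(θ + 1)*exp(θ)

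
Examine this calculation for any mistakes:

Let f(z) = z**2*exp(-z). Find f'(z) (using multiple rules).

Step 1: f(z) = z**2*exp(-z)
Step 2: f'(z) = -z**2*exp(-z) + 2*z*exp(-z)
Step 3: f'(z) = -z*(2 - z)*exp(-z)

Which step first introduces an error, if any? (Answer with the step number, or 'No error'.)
Step 3

Step 3 is incorrect due to a sign flip.
The step shows: -z*(2 - z)*exp(-z)
The correct value should be: z*(2 - z)*exp(-z)

Explanation: The sign of the whole expression was flipped: the term z*(2 - z)*exp(-z) was incorrectly written as -z*(2 - z)*exp(-z)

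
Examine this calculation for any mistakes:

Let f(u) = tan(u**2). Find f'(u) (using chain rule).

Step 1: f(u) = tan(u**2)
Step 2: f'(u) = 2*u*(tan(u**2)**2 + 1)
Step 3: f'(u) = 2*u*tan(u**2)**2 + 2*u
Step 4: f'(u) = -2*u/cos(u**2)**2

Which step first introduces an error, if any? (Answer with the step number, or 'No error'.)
Step 4

Step 4 is incorrect due to a sign flip.
The step shows: -2*u/cos(u**2)**2
The correct value should be: 2*u/cos(u**2)**2

Explanation: The sign of the whole expression was flipped: the term 2*u/cos(u**2)**2 was incorrectly written as -2*u/cos(u**2)**2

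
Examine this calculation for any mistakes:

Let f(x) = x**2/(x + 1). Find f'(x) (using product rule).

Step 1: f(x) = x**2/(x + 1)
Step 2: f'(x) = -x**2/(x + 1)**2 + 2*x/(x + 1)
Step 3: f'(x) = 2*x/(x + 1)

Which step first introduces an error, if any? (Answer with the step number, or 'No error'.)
Step 3

Step 3 is incorrect due to a dropped term.
The step shows: 2*x/(x + 1)
The correct value should be: -x**2/(x**2 + 2*x + 1) + 2*x/(x + 1)

Explanation: A term was dropped: the term -x**2/(x**2 + 2*x + 1) was incorrectly omitted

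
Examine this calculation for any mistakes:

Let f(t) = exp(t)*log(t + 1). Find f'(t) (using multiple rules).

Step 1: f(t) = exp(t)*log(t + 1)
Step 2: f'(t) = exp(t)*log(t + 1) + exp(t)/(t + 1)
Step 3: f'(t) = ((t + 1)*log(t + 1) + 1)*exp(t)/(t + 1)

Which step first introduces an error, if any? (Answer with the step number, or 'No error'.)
No error

All steps in this derivation are correct.
The final answer f'(t) = ((t + 1)*log(t + 1) + 1)*exp(t)/(t + 1) is valid.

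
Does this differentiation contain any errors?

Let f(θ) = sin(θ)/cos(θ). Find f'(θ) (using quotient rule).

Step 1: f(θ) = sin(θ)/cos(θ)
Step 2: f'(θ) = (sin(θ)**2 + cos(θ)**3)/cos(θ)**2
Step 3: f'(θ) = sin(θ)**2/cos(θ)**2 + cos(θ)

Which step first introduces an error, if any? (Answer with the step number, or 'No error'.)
Step 2

Step 2 is incorrect due to a wrong exponent.
The step shows: (sin(θ)**2 + cos(θ)**3)/cos(θ)**2
The correct value should be: (sin(θ)**2 + cos(θ)**2)/cos(θ)**2

Explanation: The exponent 2 on cos(θ) was incorrectly written as 3: the term (sin(θ)**2 + cos(θ)**2)/cos(θ)**2 was incorrectly written as (sin(θ)**2 + cos(θ)**3)/cos(θ)**2
The later steps are derived from this incorrect expression, so the error originates in Step 2.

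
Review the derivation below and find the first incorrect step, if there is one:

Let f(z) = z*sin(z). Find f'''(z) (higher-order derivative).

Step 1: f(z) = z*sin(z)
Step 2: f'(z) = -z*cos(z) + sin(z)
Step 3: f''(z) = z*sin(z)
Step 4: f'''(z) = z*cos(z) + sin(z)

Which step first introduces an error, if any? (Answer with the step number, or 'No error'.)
Step 2

Step 2 is incorrect due to a sign flip.
The step shows: -z*cos(z) + sin(z)
The correct value should be: z*cos(z) + sin(z)

Explanation: The sign of one term was flipped: the term z*cos(z) was incorrectly written as -z*cos(z)
The later steps are derived from this incorrect expression, so the error originates in Step 2.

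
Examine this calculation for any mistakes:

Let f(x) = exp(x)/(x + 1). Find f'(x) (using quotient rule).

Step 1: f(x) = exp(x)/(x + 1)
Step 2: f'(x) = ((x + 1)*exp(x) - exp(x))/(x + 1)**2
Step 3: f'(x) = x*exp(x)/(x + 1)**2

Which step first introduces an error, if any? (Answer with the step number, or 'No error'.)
No error

All steps in this derivation are correct.
The final answer f'(x) = x*exp(x)/(x + 1)**2 is valid.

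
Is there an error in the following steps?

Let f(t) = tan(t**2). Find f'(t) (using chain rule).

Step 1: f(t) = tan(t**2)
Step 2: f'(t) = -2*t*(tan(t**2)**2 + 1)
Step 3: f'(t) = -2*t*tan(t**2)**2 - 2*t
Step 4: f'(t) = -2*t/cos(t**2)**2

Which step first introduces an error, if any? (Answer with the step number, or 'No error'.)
Step 2

Step 2 is incorrect due to a sign flip.
The step shows: -2*t*(tan(t**2)**2 + 1)
The correct value should be: 2*t*(tan(t**2)**2 + 1)

Explanation: The sign of the whole expression was flipped: the term 2*t*(tan(t**2)**2 + 1) was incorrectly written as -2*t*(tan(t**2)**2 + 1)
The later steps are derived from this incorrect expression, so the error originates in Step 2.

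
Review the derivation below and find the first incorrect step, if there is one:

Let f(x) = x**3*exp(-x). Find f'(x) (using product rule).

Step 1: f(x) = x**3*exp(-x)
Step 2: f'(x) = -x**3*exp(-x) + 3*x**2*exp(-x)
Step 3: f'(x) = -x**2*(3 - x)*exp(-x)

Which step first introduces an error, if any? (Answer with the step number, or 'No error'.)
Step 3

Step 3 is incorrect due to a sign flip.
The step shows: -x**2*(3 - x)*exp(-x)
The correct value should be: x**2*(3 - x)*exp(-x)

Explanation: The sign of the whole expression was flipped: the term x**2*(3 - x)*exp(-x) was incorrectly written as -x**2*(3 - x)*exp(-x)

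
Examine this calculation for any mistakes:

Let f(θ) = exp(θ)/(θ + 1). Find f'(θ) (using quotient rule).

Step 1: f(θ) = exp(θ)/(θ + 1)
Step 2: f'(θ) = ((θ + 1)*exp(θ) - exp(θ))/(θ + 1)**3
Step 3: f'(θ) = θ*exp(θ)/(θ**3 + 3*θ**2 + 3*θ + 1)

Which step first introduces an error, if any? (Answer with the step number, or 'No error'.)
Step 2

Step 2 is incorrect due to a wrong exponent.
The step shows: ((θ + 1)*exp(θ) - exp(θ))/(θ + 1)**3
The correct value should be: ((θ + 1)*exp(θ) - exp(θ))/(θ + 1)**2

Explanation: The exponent -2 on θ + 1 was incorrectly written as -3: the term ((θ + 1)*exp(θ) - exp(θ))/(θ + 1)**2 was incorrectly written as ((θ + 1)*exp(θ) - exp(θ))/(θ + 1)**3
The later steps are derived from this incorrect expression, so the error originates in Step 2.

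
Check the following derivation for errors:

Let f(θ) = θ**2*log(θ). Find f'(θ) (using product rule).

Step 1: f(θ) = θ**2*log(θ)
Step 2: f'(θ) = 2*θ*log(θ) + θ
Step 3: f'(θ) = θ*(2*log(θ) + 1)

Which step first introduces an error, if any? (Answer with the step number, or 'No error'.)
No error

All steps in this derivation are correct.
The final answer f'(θ) = θ*(2*log(θ) + 1) is valid.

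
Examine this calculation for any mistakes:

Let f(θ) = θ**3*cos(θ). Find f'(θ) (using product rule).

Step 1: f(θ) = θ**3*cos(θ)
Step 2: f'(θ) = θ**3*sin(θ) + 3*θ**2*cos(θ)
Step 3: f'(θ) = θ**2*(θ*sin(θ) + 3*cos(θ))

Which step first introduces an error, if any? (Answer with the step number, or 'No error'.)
Step 2

Step 2 is incorrect due to a sign flip.
The step shows: θ**3*sin(θ) + 3*θ**2*cos(θ)
The correct value should be: -θ**3*sin(θ) + 3*θ**2*cos(θ)

Explanation: The sign of one term was flipped: the term -θ**3*sin(θ) was incorrectly written as θ**3*sin(θ)
The later steps are derived from this incorrect expression, so the error originates in Step 2.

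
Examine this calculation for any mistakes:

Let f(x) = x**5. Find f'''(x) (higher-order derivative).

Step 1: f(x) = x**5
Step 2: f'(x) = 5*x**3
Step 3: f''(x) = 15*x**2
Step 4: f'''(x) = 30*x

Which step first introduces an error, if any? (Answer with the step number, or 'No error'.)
Step 2

Step 2 is incorrect due to a wrong exponent.
The step shows: 5*x**3
The correct value should be: 5*x**4

Explanation: The exponent 4 on x was incorrectly written as 3: the term 5*x**4 was incorrectly written as 5*x**3
The later steps are derived from this incorrect expression, so the error originates in Step 2.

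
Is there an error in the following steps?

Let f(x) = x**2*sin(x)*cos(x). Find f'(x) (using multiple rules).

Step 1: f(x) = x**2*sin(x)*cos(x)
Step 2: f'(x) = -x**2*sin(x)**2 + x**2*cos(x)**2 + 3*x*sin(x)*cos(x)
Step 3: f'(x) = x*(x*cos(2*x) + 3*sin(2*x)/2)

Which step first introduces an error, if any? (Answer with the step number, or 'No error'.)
Step 2

Step 2 is incorrect due to a wrong coefficient.
The step shows: -x**2*sin(x)**2 + x**2*cos(x)**2 + 3*x*sin(x)*cos(x)
The correct value should be: -x**2*sin(x)**2 + x**2*cos(x)**2 + 2*x*sin(x)*cos(x)

Explanation: The coefficient 2 was incorrectly written as 3: the term 2*x*sin(x)*cos(x) was incorrectly written as 3*x*sin(x)*cos(x)
The later steps are derived from this incorrect expression, so the error originates in Step 2.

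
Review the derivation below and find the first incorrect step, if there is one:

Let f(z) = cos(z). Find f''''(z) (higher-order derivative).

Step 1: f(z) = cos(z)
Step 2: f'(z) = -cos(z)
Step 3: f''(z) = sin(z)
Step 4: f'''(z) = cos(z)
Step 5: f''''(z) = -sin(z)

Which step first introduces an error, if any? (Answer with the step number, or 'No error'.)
Step 2

Step 2 is incorrect due to a wrong trig function.
The step shows: -cos(z)
The correct value should be: -sin(z)

Explanation: sin(z) was incorrectly written as cos(z): the term -sin(z) was incorrectly written as -cos(z)
The later steps are derived from this incorrect expression, so the error originates in Step 2.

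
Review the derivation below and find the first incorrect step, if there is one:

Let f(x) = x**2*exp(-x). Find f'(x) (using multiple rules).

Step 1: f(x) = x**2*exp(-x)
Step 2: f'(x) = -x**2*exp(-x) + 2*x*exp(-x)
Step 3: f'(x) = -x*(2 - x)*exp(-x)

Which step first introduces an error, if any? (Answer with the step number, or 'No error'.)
Step 3

Step 3 is incorrect due to a sign flip.
The step shows: -x*(2 - x)*exp(-x)
The correct value should be: x*(2 - x)*exp(-x)

Explanation: The sign of the whole expression was flipped: the term x*(2 - x)*exp(-x) was incorrectly written as -x*(2 - x)*exp(-x)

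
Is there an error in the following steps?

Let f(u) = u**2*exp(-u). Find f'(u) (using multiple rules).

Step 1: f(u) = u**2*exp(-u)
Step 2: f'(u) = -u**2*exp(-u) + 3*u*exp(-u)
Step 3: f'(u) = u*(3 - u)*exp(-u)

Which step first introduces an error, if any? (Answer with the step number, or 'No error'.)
Step 2

Step 2 is incorrect due to a wrong coefficient.
The step shows: -u**2*exp(-u) + 3*u*exp(-u)
The correct value should be: -u**2*exp(-u) + 2*u*exp(-u)

Explanation: The coefficient 2 was incorrectly written as 3: the term 2*u*exp(-u) was incorrectly written as 3*u*exp(-u)
The later steps are derived from this incorrect expression, so the error originates in Step 2.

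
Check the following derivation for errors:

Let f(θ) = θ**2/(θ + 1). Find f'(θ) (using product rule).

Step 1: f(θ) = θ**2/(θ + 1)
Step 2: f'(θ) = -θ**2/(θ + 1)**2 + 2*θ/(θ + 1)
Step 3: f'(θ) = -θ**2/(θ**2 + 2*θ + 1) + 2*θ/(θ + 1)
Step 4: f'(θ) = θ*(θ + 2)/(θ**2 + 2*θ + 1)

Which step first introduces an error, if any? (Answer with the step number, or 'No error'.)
No error

All steps in this derivation are correct.
The final answer f'(θ) = θ*(θ + 2)/(θ**2 + 2*θ + 1) is valid.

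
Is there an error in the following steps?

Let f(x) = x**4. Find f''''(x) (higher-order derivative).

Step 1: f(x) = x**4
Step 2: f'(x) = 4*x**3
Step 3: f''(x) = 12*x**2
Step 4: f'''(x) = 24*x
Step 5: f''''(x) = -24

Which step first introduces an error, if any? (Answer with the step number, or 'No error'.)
Step 5

Step 5 is incorrect due to a sign flip.
The step shows: -24
The correct value should be: 24

Explanation: The sign of the whole expression was flipped: the term 24 was incorrectly written as -24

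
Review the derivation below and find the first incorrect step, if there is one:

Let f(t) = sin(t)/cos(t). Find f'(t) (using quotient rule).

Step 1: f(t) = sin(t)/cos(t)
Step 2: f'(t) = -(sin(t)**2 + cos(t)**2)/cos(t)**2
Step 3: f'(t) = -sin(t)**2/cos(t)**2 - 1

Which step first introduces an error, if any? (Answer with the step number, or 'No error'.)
Step 2

Step 2 is incorrect due to a sign flip.
The step shows: -(sin(t)**2 + cos(t)**2)/cos(t)**2
The correct value should be: (sin(t)**2 + cos(t)**2)/cos(t)**2

Explanation: The sign of the whole expression was flipped: the term (sin(t)**2 + cos(t)**2)/cos(t)**2 was incorrectly written as -(sin(t)**2 + cos(t)**2)/cos(t)**2
The later steps are derived from this incorrect expression, so the error originates in Step 2.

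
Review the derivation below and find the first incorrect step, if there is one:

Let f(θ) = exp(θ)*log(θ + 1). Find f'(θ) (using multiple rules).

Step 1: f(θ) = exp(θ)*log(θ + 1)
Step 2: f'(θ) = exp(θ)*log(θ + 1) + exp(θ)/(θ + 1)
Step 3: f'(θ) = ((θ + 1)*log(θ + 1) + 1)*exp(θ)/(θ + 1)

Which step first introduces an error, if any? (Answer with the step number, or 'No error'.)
No error

All steps in this derivation are correct.
The final answer f'(θ) = ((θ + 1)*log(θ + 1) + 1)*exp(θ)/(θ + 1) is valid.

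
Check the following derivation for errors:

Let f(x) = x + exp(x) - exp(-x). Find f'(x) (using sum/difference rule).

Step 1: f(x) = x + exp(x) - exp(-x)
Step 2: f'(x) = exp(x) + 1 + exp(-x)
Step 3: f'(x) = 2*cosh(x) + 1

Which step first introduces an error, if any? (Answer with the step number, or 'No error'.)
No error

All steps in this derivation are correct.
The final answer f'(x) = 2*cosh(x) + 1 is valid.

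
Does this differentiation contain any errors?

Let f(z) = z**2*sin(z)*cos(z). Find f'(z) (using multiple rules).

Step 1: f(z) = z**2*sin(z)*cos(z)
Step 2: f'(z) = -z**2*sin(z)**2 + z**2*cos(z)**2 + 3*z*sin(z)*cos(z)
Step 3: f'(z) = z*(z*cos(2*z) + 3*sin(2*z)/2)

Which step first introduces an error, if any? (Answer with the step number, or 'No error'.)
Step 2

Step 2 is incorrect due to a wrong coefficient.
The step shows: -z**2*sin(z)**2 + z**2*cos(z)**2 + 3*z*sin(z)*cos(z)
The correct value should be: -z**2*sin(z)**2 + z**2*cos(z)**2 + 2*z*sin(z)*cos(z)

Explanation: The coefficient 2 was incorrectly written as 3: the term 2*z*sin(z)*cos(z) was incorrectly written as 3*z*sin(z)*cos(z)
The later steps are derived from this incorrect expression, so the error originates in Step 2.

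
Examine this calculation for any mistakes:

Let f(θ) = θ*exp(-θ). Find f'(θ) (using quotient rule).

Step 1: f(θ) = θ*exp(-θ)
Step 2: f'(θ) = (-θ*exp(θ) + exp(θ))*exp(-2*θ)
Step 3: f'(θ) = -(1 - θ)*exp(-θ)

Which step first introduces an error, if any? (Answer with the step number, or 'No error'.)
Step 3

Step 3 is incorrect due to a sign flip.
The step shows: -(1 - θ)*exp(-θ)
The correct value should be: (1 - θ)*exp(-θ)

Explanation: The sign of the whole expression was flipped: the term (1 - θ)*exp(-θ) was incorrectly written as -(1 - θ)*exp(-θ)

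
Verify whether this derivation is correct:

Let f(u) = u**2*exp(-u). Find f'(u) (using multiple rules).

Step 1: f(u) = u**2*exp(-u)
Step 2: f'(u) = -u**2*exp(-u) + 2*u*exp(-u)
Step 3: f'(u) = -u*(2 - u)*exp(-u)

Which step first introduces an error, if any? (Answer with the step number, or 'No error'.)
Step 3

Step 3 is incorrect due to a sign flip.
The step shows: -u*(2 - u)*exp(-u)
The correct value should be: u*(2 - u)*exp(-u)

Explanation: The sign of the whole expression was flipped: the term u*(2 - u)*exp(-u) was incorrectly written as -u*(2 - u)*exp(-u)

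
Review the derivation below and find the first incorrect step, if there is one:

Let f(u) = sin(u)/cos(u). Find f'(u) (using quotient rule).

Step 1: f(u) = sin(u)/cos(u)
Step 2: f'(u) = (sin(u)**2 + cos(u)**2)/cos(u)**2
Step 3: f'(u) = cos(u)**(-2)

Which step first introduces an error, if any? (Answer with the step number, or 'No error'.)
No error

All steps in this derivation are correct.
The final answer f'(u) = cos(u)**(-2) is valid.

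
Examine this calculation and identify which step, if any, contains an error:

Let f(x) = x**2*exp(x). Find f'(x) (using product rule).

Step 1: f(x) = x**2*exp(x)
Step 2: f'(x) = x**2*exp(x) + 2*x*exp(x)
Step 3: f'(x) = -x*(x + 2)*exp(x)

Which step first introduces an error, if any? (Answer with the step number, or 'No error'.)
Step 3

Step 3 is incorrect due to a sign flip.
The step shows: -x*(x + 2)*exp(x)
The correct value should be: x*(x + 2)*exp(x)

Explanation: The sign of the whole expression was flipped: the term x*(x + 2)*exp(x) was incorrectly written as -x*(x + 2)*exp(x)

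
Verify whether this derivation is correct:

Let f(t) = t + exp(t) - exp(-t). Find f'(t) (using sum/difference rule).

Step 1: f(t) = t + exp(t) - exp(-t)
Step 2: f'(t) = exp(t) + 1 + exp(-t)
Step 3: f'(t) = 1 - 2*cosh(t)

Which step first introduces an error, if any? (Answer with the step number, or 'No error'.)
Step 3

Step 3 is incorrect due to a sign flip.
The step shows: 1 - 2*cosh(t)
The correct value should be: 2*cosh(t) + 1

Explanation: The sign of one term was flipped: the term 2*cosh(t) was incorrectly written as -2*cosh(t)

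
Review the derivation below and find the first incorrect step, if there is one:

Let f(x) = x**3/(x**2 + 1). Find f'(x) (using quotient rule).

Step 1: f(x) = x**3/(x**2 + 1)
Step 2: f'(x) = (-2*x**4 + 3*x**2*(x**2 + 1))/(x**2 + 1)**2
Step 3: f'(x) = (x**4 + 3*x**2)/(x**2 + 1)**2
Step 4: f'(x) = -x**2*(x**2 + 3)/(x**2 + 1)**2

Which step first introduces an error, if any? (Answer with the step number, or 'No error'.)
Step 4

Step 4 is incorrect due to a sign flip.
The step shows: -x**2*(x**2 + 3)/(x**2 + 1)**2
The correct value should be: x**2*(x**2 + 3)/(x**2 + 1)**2

Explanation: The sign of the whole expression was flipped: the term x**2*(x**2 + 3)/(x**2 + 1)**2 was incorrectly written as -x**2*(x**2 + 3)/(x**2 + 1)**2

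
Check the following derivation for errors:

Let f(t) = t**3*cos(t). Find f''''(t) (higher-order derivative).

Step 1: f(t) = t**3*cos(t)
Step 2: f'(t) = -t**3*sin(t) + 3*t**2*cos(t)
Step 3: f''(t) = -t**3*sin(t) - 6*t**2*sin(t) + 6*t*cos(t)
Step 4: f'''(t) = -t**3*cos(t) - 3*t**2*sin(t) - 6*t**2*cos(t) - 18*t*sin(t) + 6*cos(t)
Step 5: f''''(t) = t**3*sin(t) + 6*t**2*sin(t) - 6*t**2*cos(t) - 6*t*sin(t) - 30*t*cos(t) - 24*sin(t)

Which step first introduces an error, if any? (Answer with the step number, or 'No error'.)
Step 3

Step 3 is incorrect due to a wrong trig function.
The step shows: -t**3*sin(t) - 6*t**2*sin(t) + 6*t*cos(t)
The correct value should be: -t**3*cos(t) - 6*t**2*sin(t) + 6*t*cos(t)

Explanation: cos(t) was incorrectly written as sin(t): the term -t**3*cos(t) was incorrectly written as -t**3*sin(t)
The later steps are derived from this incorrect expression, so the error originates in Step 3.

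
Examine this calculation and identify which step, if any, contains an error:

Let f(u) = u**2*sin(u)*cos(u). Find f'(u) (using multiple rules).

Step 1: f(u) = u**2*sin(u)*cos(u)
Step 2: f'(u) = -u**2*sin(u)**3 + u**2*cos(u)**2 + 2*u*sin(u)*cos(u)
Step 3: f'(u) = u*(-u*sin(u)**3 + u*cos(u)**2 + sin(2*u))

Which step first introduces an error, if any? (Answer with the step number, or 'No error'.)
Step 2

Step 2 is incorrect due to a wrong exponent.
The step shows: -u**2*sin(u)**3 + u**2*cos(u)**2 + 2*u*sin(u)*cos(u)
The correct value should be: -u**2*sin(u)**2 + u**2*cos(u)**2 + 2*u*sin(u)*cos(u)

Explanation: The exponent 2 on sin(u) was incorrectly written as 3: the term -u**2*sin(u)**2 was incorrectly written as -u**2*sin(u)**3
The later steps are derived from this incorrect expression, so the error originates in Step 2.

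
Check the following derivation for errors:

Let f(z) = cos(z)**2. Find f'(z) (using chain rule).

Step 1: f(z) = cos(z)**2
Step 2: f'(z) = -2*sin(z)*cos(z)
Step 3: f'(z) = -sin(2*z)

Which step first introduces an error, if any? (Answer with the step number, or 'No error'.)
No error

All steps in this derivation are correct.
The final answer f'(z) = -sin(2*z) is valid.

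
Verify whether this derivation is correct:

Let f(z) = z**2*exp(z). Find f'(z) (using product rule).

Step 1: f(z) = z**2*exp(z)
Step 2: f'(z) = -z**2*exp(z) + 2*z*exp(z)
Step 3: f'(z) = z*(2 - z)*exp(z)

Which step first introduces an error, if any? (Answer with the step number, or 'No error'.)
Step 2

Step 2 is incorrect due to a sign flip.
The step shows: -z**2*exp(z) + 2*z*exp(z)
The correct value should be: z**2*exp(z) + 2*z*exp(z)

Explanation: The sign of one term was flipped: the term z**2*exp(z) was incorrectly written as -z**2*exp(z)
The later steps are derived from this incorrect expression, so the error originates in Step 2.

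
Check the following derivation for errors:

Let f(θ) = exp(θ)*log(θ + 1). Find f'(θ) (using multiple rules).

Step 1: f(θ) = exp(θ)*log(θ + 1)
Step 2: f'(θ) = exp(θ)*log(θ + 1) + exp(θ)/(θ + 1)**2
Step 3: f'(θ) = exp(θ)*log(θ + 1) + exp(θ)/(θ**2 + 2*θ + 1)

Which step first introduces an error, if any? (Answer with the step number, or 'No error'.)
Step 2

Step 2 is incorrect due to a wrong exponent.
The step shows: exp(θ)*log(θ + 1) + exp(θ)/(θ + 1)**2
The correct value should be: exp(θ)*log(θ + 1) + exp(θ)/(θ + 1)

Explanation: The exponent -1 on θ + 1 was incorrectly written as -2: the term exp(θ)/(θ + 1) was incorrectly written as exp(θ)/(θ + 1)**2
The later steps are derived from this incorrect expression, so the error originates in Step 2.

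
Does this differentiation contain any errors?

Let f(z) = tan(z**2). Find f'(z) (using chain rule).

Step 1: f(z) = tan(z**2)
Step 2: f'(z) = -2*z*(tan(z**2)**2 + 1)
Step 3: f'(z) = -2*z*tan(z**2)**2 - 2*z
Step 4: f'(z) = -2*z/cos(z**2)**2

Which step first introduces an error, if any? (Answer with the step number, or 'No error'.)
Step 2

Step 2 is incorrect due to a sign flip.
The step shows: -2*z*(tan(z**2)**2 + 1)
The correct value should be: 2*z*(tan(z**2)**2 + 1)

Explanation: The sign of the whole expression was flipped: the term 2*z*(tan(z**2)**2 + 1) was incorrectly written as -2*z*(tan(z**2)**2 + 1)
The later steps are derived from this incorrect expression, so the error originates in Step 2.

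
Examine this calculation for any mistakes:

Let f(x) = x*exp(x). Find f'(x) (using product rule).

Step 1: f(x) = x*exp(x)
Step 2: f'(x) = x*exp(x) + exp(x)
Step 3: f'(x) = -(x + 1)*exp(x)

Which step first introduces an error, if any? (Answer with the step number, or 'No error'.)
Step 3

Step 3 is incorrect due to a sign flip.
The step shows: -(x + 1)*exp(x)
The correct value should be: (x + 1)*exp(x)

Explanation: The sign of the whole expression was flipped: the term (x + 1)*exp(x) was incorrectly written as -(x + 1)*exp(x)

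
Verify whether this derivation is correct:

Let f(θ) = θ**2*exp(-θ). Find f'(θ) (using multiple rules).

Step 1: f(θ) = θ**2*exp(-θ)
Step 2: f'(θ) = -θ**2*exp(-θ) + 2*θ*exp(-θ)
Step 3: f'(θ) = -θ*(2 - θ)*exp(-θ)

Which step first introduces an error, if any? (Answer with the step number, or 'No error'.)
Step 3

Step 3 is incorrect due to a sign flip.
The step shows: -θ*(2 - θ)*exp(-θ)
The correct value should be: θ*(2 - θ)*exp(-θ)

Explanation: The sign of the whole expression was flipped: the term θ*(2 - θ)*exp(-θ) was incorrectly written as -θ*(2 - θ)*exp(-θ)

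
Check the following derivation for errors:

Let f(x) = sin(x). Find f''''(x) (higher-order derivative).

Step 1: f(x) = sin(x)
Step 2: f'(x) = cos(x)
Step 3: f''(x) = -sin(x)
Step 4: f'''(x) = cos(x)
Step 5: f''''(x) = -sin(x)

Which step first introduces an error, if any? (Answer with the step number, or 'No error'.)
Step 4

Step 4 is incorrect due to a sign flip.
The step shows: cos(x)
The correct value should be: -cos(x)

Explanation: The sign of the whole expression was flipped: the term -cos(x) was incorrectly written as cos(x)
The later steps are derived from this incorrect expression, so the error originates in Step 4.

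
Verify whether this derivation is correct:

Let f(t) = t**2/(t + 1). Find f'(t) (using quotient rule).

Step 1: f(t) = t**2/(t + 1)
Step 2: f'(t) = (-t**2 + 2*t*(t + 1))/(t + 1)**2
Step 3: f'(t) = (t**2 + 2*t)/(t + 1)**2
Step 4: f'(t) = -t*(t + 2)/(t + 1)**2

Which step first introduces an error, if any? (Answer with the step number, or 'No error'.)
Step 4

Step 4 is incorrect due to a sign flip.
The step shows: -t*(t + 2)/(t + 1)**2
The correct value should be: t*(t + 2)/(t + 1)**2

Explanation: The sign of the whole expression was flipped: the term t*(t + 2)/(t + 1)**2 was incorrectly written as -t*(t + 2)/(t + 1)**2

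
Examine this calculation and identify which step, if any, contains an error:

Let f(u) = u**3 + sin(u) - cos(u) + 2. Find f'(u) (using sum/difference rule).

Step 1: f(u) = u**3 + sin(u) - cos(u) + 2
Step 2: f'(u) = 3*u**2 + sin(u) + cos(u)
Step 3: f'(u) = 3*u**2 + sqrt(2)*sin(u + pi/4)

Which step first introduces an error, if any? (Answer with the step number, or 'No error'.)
No error

All steps in this derivation are correct.
The final answer f'(u) = 3*u**2 + sqrt(2)*sin(u + pi/4) is valid.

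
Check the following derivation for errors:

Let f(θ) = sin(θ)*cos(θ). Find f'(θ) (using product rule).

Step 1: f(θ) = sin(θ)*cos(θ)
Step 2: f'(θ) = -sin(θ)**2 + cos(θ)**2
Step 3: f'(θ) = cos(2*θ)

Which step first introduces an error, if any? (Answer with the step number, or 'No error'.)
No error

All steps in this derivation are correct.
The final answer f'(θ) = cos(2*θ) is valid.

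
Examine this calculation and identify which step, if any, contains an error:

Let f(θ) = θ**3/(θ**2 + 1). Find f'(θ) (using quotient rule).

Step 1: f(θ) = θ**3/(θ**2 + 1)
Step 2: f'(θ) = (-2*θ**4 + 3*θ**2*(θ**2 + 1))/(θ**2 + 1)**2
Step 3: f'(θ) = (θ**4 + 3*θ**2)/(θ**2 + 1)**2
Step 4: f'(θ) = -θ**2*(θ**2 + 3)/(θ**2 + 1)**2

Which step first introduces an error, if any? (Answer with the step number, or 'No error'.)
Step 4

Step 4 is incorrect due to a sign flip.
The step shows: -θ**2*(θ**2 + 3)/(θ**2 + 1)**2
The correct value should be: θ**2*(θ**2 + 3)/(θ**2 + 1)**2

Explanation: The sign of the whole expression was flipped: the term θ**2*(θ**2 + 3)/(θ**2 + 1)**2 was incorrectly written as -θ**2*(θ**2 + 3)/(θ**2 + 1)**2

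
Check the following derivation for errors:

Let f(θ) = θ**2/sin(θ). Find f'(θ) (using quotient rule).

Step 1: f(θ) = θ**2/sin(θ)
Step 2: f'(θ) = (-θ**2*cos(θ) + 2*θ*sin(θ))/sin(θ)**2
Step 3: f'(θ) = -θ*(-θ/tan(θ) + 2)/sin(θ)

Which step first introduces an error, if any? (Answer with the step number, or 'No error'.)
Step 3

Step 3 is incorrect due to a sign flip.
The step shows: -θ*(-θ/tan(θ) + 2)/sin(θ)
The correct value should be: θ*(-θ/tan(θ) + 2)/sin(θ)

Explanation: The sign of the whole expression was flipped: the term θ*(-θ/tan(θ) + 2)/sin(θ) was incorrectly written as -θ*(-θ/tan(θ) + 2)/sin(θ)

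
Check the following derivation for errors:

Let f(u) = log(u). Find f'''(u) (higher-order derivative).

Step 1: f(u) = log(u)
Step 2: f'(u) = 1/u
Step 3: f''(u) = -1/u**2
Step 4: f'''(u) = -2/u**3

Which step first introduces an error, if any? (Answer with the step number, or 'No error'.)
Step 4

Step 4 is incorrect due to a sign flip.
The step shows: -2/u**3
The correct value should be: 2/u**3

Explanation: The sign of the whole expression was flipped: the term 2/u**3 was incorrectly written as -2/u**3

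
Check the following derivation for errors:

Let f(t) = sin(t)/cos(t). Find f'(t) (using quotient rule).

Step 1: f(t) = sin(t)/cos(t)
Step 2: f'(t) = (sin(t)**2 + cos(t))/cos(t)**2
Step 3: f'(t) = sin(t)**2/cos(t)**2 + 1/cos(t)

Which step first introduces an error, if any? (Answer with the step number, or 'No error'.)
Step 2

Step 2 is incorrect due to a wrong exponent.
The step shows: (sin(t)**2 + cos(t))/cos(t)**2
The correct value should be: (sin(t)**2 + cos(t)**2)/cos(t)**2

Explanation: The exponent 2 on cos(t) was incorrectly written as 1: the term (sin(t)**2 + cos(t)**2)/cos(t)**2 was incorrectly written as (sin(t)**2 + cos(t))/cos(t)**2
The later steps are derived from this incorrect expression, so the error originates in Step 2.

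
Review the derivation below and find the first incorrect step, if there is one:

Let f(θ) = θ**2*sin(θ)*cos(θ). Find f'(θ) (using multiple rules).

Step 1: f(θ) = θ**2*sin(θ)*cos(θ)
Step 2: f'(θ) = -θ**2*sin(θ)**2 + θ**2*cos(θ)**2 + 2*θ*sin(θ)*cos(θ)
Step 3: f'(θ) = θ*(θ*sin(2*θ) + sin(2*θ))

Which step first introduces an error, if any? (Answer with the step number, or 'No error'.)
Step 3

Step 3 is incorrect due to a wrong trig function.
The step shows: θ*(θ*sin(2*θ) + sin(2*θ))
The correct value should be: θ*(θ*cos(2*θ) + sin(2*θ))

Explanation: cos(2*θ) was incorrectly written as sin(2*θ): the term θ*(θ*cos(2*θ) + sin(2*θ)) was incorrectly written as θ*(θ*sin(2*θ) + sin(2*θ))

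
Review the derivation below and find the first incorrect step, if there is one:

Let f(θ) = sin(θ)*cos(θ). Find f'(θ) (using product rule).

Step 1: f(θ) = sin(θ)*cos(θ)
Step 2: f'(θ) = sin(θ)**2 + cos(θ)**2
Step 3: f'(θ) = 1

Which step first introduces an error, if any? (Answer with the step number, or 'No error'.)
Step 2

Step 2 is incorrect due to a sign flip.
The step shows: sin(θ)**2 + cos(θ)**2
The correct value should be: -sin(θ)**2 + cos(θ)**2

Explanation: The sign of one term was flipped: the term -sin(θ)**2 was incorrectly written as sin(θ)**2
The later steps are derived from this incorrect expression, so the error originates in Step 2.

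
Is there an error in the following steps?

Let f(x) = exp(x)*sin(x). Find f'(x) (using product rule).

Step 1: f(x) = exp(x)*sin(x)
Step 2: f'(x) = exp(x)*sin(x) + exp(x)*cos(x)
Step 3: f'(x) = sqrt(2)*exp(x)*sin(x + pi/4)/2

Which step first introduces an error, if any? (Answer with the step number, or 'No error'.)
Step 3

Step 3 is incorrect due to a wrong exponent.
The step shows: sqrt(2)*exp(x)*sin(x + pi/4)/2
The correct value should be: sqrt(2)*exp(x)*sin(x + pi/4)

Explanation: The exponent 1/2 on 2 was incorrectly written as -1/2: the term sqrt(2)*exp(x)*sin(x + pi/4) was incorrectly written as sqrt(2)*exp(x)*sin(x + pi/4)/2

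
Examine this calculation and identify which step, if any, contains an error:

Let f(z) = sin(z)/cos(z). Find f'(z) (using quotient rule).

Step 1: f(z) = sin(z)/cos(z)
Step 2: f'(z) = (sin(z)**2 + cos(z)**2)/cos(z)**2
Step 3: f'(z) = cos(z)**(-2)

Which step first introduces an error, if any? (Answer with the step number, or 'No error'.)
No error

All steps in this derivation are correct.
The final answer f'(z) = cos(z)**(-2) is valid.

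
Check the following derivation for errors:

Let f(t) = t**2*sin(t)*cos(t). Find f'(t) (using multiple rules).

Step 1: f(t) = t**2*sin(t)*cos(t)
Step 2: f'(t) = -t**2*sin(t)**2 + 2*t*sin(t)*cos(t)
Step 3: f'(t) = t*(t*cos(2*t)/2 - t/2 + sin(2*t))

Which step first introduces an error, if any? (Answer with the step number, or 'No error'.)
Step 2

Step 2 is incorrect due to a dropped term.
The step shows: -t**2*sin(t)**2 + 2*t*sin(t)*cos(t)
The correct value should be: -t**2*sin(t)**2 + t**2*cos(t)**2 + 2*t*sin(t)*cos(t)

Explanation: A term was dropped: the term t**2*cos(t)**2 was incorrectly omitted
The later steps are derived from this incorrect expression, so the error originates in Step 2.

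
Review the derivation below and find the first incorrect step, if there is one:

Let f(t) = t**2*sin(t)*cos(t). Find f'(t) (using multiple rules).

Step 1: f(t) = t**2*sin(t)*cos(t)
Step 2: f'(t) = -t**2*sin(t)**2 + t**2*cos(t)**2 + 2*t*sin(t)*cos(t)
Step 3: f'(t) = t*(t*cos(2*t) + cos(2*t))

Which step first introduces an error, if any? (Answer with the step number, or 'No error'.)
Step 3

Step 3 is incorrect due to a wrong trig function.
The step shows: t*(t*cos(2*t) + cos(2*t))
The correct value should be: t*(t*cos(2*t) + sin(2*t))

Explanation: sin(2*t) was incorrectly written as cos(2*t): the term t*(t*cos(2*t) + sin(2*t)) was incorrectly written as t*(t*cos(2*t) + cos(2*t))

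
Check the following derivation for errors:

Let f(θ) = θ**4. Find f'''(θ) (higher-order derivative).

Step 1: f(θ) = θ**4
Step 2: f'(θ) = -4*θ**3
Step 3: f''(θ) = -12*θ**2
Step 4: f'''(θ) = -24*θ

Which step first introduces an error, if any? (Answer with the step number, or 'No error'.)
Step 2

Step 2 is incorrect due to a sign flip.
The step shows: -4*θ**3
The correct value should be: 4*θ**3

Explanation: The sign of the whole expression was flipped: the term 4*θ**3 was incorrectly written as -4*θ**3
The later steps are derived from this incorrect expression, so the error originates in Step 2.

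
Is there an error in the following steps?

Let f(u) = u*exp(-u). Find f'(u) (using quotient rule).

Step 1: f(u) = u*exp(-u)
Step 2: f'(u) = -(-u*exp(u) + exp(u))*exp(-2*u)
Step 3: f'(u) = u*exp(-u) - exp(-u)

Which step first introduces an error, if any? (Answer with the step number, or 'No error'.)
Step 2

Step 2 is incorrect due to a sign flip.
The step shows: -(-u*exp(u) + exp(u))*exp(-2*u)
The correct value should be: (-u*exp(u) + exp(u))*exp(-2*u)

Explanation: The sign of the whole expression was flipped: the term (-u*exp(u) + exp(u))*exp(-2*u) was incorrectly written as -(-u*exp(u) + exp(u))*exp(-2*u)
The later steps are derived from this incorrect expression, so the error originates in Step 2.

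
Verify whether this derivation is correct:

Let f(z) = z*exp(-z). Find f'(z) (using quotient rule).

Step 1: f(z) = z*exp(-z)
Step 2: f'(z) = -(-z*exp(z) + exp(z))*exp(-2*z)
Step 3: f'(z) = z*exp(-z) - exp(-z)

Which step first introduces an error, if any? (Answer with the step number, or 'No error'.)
Step 2

Step 2 is incorrect due to a sign flip.
The step shows: -(-z*exp(z) + exp(z))*exp(-2*z)
The correct value should be: (-z*exp(z) + exp(z))*exp(-2*z)

Explanation: The sign of the whole expression was flipped: the term (-z*exp(z) + exp(z))*exp(-2*z) was incorrectly written as -(-z*exp(z) + exp(z))*exp(-2*z)
The later steps are derived from this incorrect expression, so the error originates in Step 2.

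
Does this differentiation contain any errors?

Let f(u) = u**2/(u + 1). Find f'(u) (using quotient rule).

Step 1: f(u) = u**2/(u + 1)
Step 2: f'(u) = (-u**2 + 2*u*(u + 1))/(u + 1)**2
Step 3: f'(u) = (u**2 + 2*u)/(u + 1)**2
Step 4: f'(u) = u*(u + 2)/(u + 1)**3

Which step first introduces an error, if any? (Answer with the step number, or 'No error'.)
Step 4

Step 4 is incorrect due to a wrong exponent.
The step shows: u*(u + 2)/(u + 1)**3
The correct value should be: u*(u + 2)/(u + 1)**2

Explanation: The exponent -2 on u + 1 was incorrectly written as -3: the term u*(u + 2)/(u + 1)**2 was incorrectly written as u*(u + 2)/(u + 1)**3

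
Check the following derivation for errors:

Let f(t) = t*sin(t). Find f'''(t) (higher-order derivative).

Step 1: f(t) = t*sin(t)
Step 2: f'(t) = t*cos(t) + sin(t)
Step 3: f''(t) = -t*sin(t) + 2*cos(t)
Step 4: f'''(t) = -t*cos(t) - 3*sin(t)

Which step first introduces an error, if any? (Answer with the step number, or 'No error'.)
No error

All steps in this derivation are correct.
The final answer f'''(t) = -t*cos(t) - 3*sin(t) is valid.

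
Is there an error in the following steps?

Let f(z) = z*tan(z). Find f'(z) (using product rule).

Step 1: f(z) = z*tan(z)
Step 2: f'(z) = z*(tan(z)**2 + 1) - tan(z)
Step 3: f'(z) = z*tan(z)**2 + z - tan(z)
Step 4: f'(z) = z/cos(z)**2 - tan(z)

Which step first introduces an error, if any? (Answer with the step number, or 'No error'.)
Step 2

Step 2 is incorrect due to a sign flip.
The step shows: z*(tan(z)**2 + 1) - tan(z)
The correct value should be: z*(tan(z)**2 + 1) + tan(z)

Explanation: The sign of one term was flipped: the term tan(z) was incorrectly written as -tan(z)
The later steps are derived from this incorrect expression, so the error originates in Step 2.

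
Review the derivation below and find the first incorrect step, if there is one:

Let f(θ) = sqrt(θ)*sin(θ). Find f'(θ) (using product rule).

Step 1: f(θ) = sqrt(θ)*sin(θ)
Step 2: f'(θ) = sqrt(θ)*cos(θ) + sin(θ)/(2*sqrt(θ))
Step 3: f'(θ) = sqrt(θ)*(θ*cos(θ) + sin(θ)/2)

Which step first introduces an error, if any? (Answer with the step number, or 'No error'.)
Step 3

Step 3 is incorrect due to a wrong exponent.
The step shows: sqrt(θ)*(θ*cos(θ) + sin(θ)/2)
The correct value should be: (θ*cos(θ) + sin(θ)/2)/sqrt(θ)

Explanation: The exponent -1/2 on θ was incorrectly written as 1/2: the term (θ*cos(θ) + sin(θ)/2)/sqrt(θ) was incorrectly written as sqrt(θ)*(θ*cos(θ) + sin(θ)/2)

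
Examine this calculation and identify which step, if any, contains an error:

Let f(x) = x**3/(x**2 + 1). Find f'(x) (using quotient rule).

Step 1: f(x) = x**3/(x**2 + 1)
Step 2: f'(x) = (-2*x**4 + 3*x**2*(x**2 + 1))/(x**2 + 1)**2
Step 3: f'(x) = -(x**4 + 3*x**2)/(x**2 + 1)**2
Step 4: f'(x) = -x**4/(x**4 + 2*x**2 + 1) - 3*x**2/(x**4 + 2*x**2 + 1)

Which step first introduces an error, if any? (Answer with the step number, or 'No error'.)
Step 3

Step 3 is incorrect due to a sign flip.
The step shows: -(x**4 + 3*x**2)/(x**2 + 1)**2
The correct value should be: (x**4 + 3*x**2)/(x**2 + 1)**2

Explanation: The sign of the whole expression was flipped: the term (x**4 + 3*x**2)/(x**2 + 1)**2 was incorrectly written as -(x**4 + 3*x**2)/(x**2 + 1)**2
The later steps are derived from this incorrect expression, so the error originates in Step 3.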